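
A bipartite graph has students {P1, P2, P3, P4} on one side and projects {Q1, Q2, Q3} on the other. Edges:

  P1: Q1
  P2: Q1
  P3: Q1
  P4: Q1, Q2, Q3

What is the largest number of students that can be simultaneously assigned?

2

Unit-capacity flow: source→left, listed edges, right→sink; max matching = max flow.
Augmenting path P1→Q1 (+1); matched 1.
Augmenting path P4→Q2 (+1); matched 2.
No augmenting path remains; maximum matching = 2.
König certificate: {P4, Q1} is a vertex cover of size 2 (every listed pair touches it), so no matching can be larger.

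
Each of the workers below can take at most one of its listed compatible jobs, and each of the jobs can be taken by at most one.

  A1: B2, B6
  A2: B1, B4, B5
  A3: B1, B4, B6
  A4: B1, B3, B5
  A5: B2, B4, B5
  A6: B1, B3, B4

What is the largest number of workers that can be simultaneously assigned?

6

Unit-capacity flow: source→left, listed edges, right→sink; max matching = max flow.
Augmenting path A1→B2 (+1); matched 1.
Augmenting path A2→B1 (+1); matched 2.
Augmenting path A3→B4 (+1); matched 3.
Augmenting path A4→B3 (+1); matched 4.
Augmenting path A5→B5 (+1); matched 5.
Augmenting path A6→B4→A3→B6 (+1); matched 6.
No augmenting path remains; maximum matching = 6.
König certificate: {A1, A2, A3, A4, A5, A6} is a vertex cover of size 6 (every listed pair touches it), so no matching can be larger.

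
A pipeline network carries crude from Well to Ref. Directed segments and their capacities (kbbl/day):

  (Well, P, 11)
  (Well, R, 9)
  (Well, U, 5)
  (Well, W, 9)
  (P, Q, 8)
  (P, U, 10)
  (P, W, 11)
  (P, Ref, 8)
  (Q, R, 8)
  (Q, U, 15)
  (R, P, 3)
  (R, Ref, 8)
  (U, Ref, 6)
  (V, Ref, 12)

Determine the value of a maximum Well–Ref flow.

Augment Well→P→Ref: bottleneck 8, flow now 8.
Augment Well→R→Ref: bottleneck 8, flow now 16.
Augment Well→U→Ref: bottleneck 5, flow now 21.
Augment Well→P→U→Ref: bottleneck 1, flow now 22.
No augmenting path remains; maximum flow = 22.
In the residual graph, reachable from Well: {Well, P, Q, R, U, W}.
Min-cut edges: P→Ref (8), R→Ref (8), U→Ref (6); capacity 8 + 8 + 6 = 22.
This cut is saturated, so no flow can exceed 22.

22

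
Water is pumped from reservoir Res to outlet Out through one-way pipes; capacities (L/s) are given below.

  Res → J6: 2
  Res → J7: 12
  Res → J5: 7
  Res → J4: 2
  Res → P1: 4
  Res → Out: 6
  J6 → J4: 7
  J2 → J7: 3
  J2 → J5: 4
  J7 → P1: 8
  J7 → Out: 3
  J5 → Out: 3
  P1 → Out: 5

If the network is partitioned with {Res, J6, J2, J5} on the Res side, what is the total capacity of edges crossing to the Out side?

37

Edges leaving {Res, J6, J2, J5}: Res→J7 (12), Res→J4 (2), Res→P1 (4), Res→Out (6), J6→J4 (7), J2→J7 (3), J5→Out (3).
Cut capacity = 12 + 2 + 4 + 6 + 7 + 3 + 3 = 37.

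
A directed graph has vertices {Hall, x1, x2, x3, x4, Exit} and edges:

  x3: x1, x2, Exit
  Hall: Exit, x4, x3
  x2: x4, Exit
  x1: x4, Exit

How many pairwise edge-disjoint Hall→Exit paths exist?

2

Assign every edge capacity 1; by Menger, the answer equals the max flow.
Path Hall→Exit (+1); total 1.
Path Hall→x3→Exit (+1); total 2.
No residual Hall→Exit path; max flow = 2.
Certifying cut of size 2: {Hall→Exit, Hall→x3}.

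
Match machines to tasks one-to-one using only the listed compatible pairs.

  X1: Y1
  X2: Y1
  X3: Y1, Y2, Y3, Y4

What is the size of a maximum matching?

2

Unit-capacity flow: source→left, listed edges, right→sink; max matching = max flow.
Augmenting path X1→Y1 (+1); matched 1.
Augmenting path X3→Y2 (+1); matched 2.
No augmenting path remains; maximum matching = 2.
König certificate: {X3, Y1} is a vertex cover of size 2 (every listed pair touches it), so no matching can be larger.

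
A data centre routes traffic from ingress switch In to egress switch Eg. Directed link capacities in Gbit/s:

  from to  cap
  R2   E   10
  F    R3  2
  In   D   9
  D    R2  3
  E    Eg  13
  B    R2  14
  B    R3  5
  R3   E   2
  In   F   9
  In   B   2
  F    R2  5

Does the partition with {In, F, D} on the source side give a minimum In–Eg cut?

Yes — it is a minimum cut (capacity 12).

Given cut capacity: 2 + 2 + 5 + 3 = 12.
Augment In→F→R3→E→Eg: bottleneck 2, flow now 2.
Augment In→F→R2→E→Eg: bottleneck 5, flow now 7.
Augment In→D→R2→E→Eg: bottleneck 3, flow now 10.
Augment In→B→R2→E→Eg: bottleneck 2, flow now 12.
No augmenting path remains; maximum flow = 12.
Cut capacity 12 equals the max flow, so it is a minimum cut.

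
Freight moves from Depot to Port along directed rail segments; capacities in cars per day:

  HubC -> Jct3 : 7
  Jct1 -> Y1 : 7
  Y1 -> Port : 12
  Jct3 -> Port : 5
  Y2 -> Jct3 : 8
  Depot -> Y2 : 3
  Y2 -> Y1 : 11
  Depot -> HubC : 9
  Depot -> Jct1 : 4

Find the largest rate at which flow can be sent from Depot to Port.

12

Augment Depot→Y2→Jct3→Port: bottleneck 3, flow now 3.
Augment Depot→HubC→Jct3→Port: bottleneck 2, flow now 5.
Augment Depot→Jct1→Y1→Port: bottleneck 4, flow now 9.
Augment Depot→HubC→Jct3→Y2→Y1→Port: bottleneck 3, flow now 12. (uses reverse residual edge)
No augmenting path remains; maximum flow = 12.
In the residual graph, reachable from Depot: {Depot, HubC, Jct3}.
Min-cut edges: Depot→Y2 (3), Depot→Jct1 (4), Jct3→Port (5); capacity 3 + 4 + 5 = 12.
This cut is saturated, so no flow can exceed 12.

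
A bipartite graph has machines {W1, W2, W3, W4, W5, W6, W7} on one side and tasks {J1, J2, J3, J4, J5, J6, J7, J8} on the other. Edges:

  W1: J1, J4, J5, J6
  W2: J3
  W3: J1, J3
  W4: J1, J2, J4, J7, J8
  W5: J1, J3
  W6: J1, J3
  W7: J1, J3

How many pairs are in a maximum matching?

Unit-capacity flow: source→left, listed edges, right→sink; max matching = max flow.
Augmenting path W1→J1 (+1); matched 1.
Augmenting path W2→J3 (+1); matched 2.
Augmenting path W4→J2 (+1); matched 3.
Augmenting path W3→J1→W1→J4 (+1); matched 4.
No augmenting path remains; maximum matching = 4.
König certificate: {W1, W4, J1, J3} is a vertex cover of size 4 (every listed pair touches it), so no matching can be larger.

4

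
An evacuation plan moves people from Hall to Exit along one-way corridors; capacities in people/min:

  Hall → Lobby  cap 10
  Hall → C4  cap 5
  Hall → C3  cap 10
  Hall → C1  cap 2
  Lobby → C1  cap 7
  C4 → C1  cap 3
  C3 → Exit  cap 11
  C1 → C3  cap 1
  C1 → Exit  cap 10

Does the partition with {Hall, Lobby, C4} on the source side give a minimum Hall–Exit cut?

Given cut capacity: 10 + 2 + 7 + 3 = 22.
Augment Hall→C3→Exit: bottleneck 10, flow now 10.
Augment Hall→C1→Exit: bottleneck 2, flow now 12.
Augment Hall→Lobby→C1→Exit: bottleneck 7, flow now 19.
Augment Hall→C4→C1→Exit: bottleneck 1, flow now 20.
Augment Hall→C4→C1→C3→Exit: bottleneck 1, flow now 21.
No augmenting path remains; maximum flow = 21.
In the residual graph, reachable from Hall: {Hall, Lobby, C4, C1}.
Min-cut edges: Hall→C3 (10), C1→C3 (1), C1→Exit (10); capacity 10 + 1 + 10 = 21.
Cut capacity 22 exceeds the max flow 21, so it is not minimum.

No — its capacity is 22, but the minimum cut has capacity 21.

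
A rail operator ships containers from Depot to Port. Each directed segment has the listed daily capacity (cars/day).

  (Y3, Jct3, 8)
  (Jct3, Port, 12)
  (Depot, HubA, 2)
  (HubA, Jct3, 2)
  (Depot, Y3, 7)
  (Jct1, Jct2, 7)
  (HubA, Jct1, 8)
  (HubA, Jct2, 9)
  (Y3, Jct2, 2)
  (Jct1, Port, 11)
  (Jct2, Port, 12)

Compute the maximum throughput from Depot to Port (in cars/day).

Augment Depot→HubA→Jct2→Port: bottleneck 2, flow now 2.
Augment Depot→Y3→Jct2→Port: bottleneck 2, flow now 4.
Augment Depot→Y3→Jct3→Port: bottleneck 5, flow now 9.
No augmenting path remains; maximum flow = 9.
In the residual graph, reachable from Depot: {Depot}.
Min-cut edges: Depot→HubA (2), Depot→Y3 (7); capacity 2 + 7 = 9.
This cut is saturated, so no flow can exceed 9.

9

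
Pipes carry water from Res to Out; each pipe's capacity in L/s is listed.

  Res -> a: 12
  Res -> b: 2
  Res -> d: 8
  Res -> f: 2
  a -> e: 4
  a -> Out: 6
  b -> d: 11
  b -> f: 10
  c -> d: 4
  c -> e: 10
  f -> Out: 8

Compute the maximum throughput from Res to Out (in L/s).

Augment Res→a→Out: bottleneck 6, flow now 6.
Augment Res→f→Out: bottleneck 2, flow now 8.
Augment Res→b→f→Out: bottleneck 2, flow now 10.
No augmenting path remains; maximum flow = 10.
In the residual graph, reachable from Res: {Res, a, d, e}.
Min-cut edges: Res→b (2), Res→f (2), a→Out (6); capacity 2 + 2 + 6 = 10.
This cut is saturated, so no flow can exceed 10.

10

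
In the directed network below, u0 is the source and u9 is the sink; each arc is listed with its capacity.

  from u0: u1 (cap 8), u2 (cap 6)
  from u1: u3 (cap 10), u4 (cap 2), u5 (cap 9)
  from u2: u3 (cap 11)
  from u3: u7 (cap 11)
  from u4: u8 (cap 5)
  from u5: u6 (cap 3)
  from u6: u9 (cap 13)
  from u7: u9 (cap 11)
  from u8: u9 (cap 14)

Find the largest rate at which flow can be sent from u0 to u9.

14

Augment u0→u1→u3→u7→u9: bottleneck 8, flow now 8.
Augment u0→u2→u3→u7→u9: bottleneck 3, flow now 11.
Augment u0→u2→u3→u1→u4→u8→u9: bottleneck 2, flow now 13. (uses reverse residual edge)
Augment u0→u2→u3→u1→u5→u6→u9: bottleneck 1, flow now 14. (uses reverse residual edge)
No augmenting path remains; maximum flow = 14.
In the residual graph, reachable from u0: {u0}.
Min-cut edges: u0→u1 (8), u0→u2 (6); capacity 8 + 6 = 14.
This cut is saturated, so no flow can exceed 14.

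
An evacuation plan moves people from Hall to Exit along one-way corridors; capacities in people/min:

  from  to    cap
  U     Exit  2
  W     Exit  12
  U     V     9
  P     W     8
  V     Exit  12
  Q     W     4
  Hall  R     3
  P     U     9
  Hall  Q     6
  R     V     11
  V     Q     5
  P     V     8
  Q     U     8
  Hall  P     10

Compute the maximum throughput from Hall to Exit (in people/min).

19

Augment Hall→P→U→Exit: bottleneck 2, flow now 2.
Augment Hall→P→V→Exit: bottleneck 8, flow now 10.
Augment Hall→Q→W→Exit: bottleneck 4, flow now 14.
Augment Hall→R→V→Exit: bottleneck 3, flow now 17.
Augment Hall→Q→U→V→Exit: bottleneck 1, flow now 18.
Augment Hall→Q→U→P→W→Exit: bottleneck 1, flow now 19. (uses reverse residual edge)
No augmenting path remains; maximum flow = 19.
In the residual graph, reachable from Hall: {Hall}.
Min-cut edges: Hall→P (10), Hall→Q (6), Hall→R (3); capacity 10 + 6 + 3 = 19.
This cut is saturated, so no flow can exceed 19.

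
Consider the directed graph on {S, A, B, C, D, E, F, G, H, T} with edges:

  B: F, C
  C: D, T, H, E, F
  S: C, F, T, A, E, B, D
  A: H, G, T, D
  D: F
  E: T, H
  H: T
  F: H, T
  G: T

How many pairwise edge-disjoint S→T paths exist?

Assign every edge capacity 1; by Menger, the answer equals the max flow.
Path S→T (+1); total 1.
Path S→A→T (+1); total 2.
Path S→C→T (+1); total 3.
Path S→E→T (+1); total 4.
Path S→F→T (+1); total 5.
Path S→B→C→H→T (+1); total 6.
No residual S→T path; max flow = 6.
Certifying cut of size 6: {C→T, E→T, F→T, H→T, S→A, S→T}.

6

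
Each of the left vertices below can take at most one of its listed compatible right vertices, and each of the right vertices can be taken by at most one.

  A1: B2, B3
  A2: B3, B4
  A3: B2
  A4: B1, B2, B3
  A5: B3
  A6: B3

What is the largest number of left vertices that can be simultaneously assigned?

4

Unit-capacity flow: source→left, listed edges, right→sink; max matching = max flow.
Augmenting path A1→B2 (+1); matched 1.
Augmenting path A2→B3 (+1); matched 2.
Augmenting path A4→B1 (+1); matched 3.
Augmenting path A5→B3→A2→B4 (+1); matched 4.
No augmenting path remains; maximum matching = 4.
König certificate: {A2, A4, B2, B3} is a vertex cover of size 4 (every listed pair touches it), so no matching can be larger.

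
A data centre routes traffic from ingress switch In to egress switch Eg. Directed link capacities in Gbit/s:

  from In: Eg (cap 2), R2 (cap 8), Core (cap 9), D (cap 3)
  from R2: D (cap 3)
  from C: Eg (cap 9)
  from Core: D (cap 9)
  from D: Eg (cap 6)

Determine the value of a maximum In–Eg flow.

Augment In→Eg: bottleneck 2, flow now 2.
Augment In→D→Eg: bottleneck 3, flow now 5.
Augment In→R2→D→Eg: bottleneck 3, flow now 8.
No augmenting path remains; maximum flow = 8.
In the residual graph, reachable from In: {In, R2, Core, D}.
Min-cut edges: In→Eg (2), D→Eg (6); capacity 2 + 6 = 8.
This cut is saturated, so no flow can exceed 8.

8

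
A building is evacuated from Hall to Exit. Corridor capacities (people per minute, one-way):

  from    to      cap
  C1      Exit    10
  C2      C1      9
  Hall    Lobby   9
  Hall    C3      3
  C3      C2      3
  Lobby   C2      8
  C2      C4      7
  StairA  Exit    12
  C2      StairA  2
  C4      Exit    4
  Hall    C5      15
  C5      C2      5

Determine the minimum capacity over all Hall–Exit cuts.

Augment Hall→C3→C2→C1→Exit: bottleneck 3, flow now 3.
Augment Hall→Lobby→C2→C1→Exit: bottleneck 6, flow now 9.
Augment Hall→Lobby→C2→C4→Exit: bottleneck 2, flow now 11.
Augment Hall→C5→C2→C4→Exit: bottleneck 2, flow now 13.
Augment Hall→C5→C2→StairA→Exit: bottleneck 2, flow now 15.
No augmenting path remains; maximum flow = 15.
By max-flow min-cut, the minimum cut capacity equals the max flow.
In the residual graph, reachable from Hall: {Hall, C3, Lobby, C5, C2, C4}.
Min-cut edges: C2→C1 (9), C2→StairA (2), C4→Exit (4); capacity 9 + 2 + 4 = 15.

15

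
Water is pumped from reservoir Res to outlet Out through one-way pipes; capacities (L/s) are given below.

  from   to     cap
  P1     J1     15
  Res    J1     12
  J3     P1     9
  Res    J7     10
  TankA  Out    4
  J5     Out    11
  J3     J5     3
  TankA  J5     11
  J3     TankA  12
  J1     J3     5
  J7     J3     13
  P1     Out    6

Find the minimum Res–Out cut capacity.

15

Augment Res→J7→J3→P1→Out: bottleneck 6, flow now 6.
Augment Res→J7→J3→J5→Out: bottleneck 3, flow now 9.
Augment Res→J7→J3→TankA→Out: bottleneck 1, flow now 10.
Augment Res→J1→J3→TankA→Out: bottleneck 3, flow now 13.
Augment Res→J1→J3→TankA→J5→Out: bottleneck 2, flow now 15.
No augmenting path remains; maximum flow = 15.
By max-flow min-cut, the minimum cut capacity equals the max flow.
In the residual graph, reachable from Res: {Res, J1}.
Min-cut edges: Res→J7 (10), J1→J3 (5); capacity 10 + 5 = 15.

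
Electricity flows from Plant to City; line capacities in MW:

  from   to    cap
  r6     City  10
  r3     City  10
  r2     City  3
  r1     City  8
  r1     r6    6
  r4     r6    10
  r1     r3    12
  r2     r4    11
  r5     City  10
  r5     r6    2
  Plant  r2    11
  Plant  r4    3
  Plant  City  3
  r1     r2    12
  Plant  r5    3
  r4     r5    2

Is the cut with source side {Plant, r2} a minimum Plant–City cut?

Given cut capacity: 3 + 3 + 3 + 11 + 3 = 23.
Augment Plant→City: bottleneck 3, flow now 3.
Augment Plant→r2→City: bottleneck 3, flow now 6.
Augment Plant→r5→City: bottleneck 3, flow now 9.
Augment Plant→r4→r5→City: bottleneck 2, flow now 11.
Augment Plant→r4→r6→City: bottleneck 1, flow now 12.
Augment Plant→r2→r4→r6→City: bottleneck 8, flow now 20.
No augmenting path remains; maximum flow = 20.
In the residual graph, reachable from Plant: {Plant}.
Min-cut edges: Plant→r2 (11), Plant→r4 (3), Plant→r5 (3), Plant→City (3); capacity 11 + 3 + 3 + 3 = 20.
Cut capacity 23 exceeds the max flow 20, so it is not minimum.

No — its capacity is 23, but the minimum cut has capacity 20.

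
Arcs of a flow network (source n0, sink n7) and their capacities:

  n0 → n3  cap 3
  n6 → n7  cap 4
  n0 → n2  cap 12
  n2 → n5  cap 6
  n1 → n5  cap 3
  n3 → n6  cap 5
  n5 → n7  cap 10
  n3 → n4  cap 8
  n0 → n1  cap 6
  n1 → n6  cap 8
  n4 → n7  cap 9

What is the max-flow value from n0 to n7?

15

Augment n0→n1→n5→n7: bottleneck 3, flow now 3.
Augment n0→n1→n6→n7: bottleneck 3, flow now 6.
Augment n0→n2→n5→n7: bottleneck 6, flow now 12.
Augment n0→n3→n4→n7: bottleneck 3, flow now 15.
No augmenting path remains; maximum flow = 15.
In the residual graph, reachable from n0: {n0, n2}.
Min-cut edges: n0→n1 (6), n0→n3 (3), n2→n5 (6); capacity 6 + 3 + 6 = 15.
This cut is saturated, so no flow can exceed 15.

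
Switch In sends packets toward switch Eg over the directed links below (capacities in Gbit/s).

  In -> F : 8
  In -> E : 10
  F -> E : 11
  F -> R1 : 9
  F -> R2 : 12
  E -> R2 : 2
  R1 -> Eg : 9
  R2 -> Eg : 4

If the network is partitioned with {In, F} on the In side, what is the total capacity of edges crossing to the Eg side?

42

Edges leaving {In, F}: In→E (10), F→E (11), F→R1 (9), F→R2 (12).
Cut capacity = 10 + 11 + 9 + 12 = 42.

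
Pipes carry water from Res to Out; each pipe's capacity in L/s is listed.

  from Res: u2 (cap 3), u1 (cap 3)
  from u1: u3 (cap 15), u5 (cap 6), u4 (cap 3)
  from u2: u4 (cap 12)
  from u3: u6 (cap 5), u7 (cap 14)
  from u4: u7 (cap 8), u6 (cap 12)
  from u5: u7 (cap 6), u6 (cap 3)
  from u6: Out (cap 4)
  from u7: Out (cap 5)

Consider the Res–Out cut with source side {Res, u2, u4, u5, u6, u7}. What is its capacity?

12

Edges leaving {Res, u2, u4, u5, u6, u7}: Res→u1 (3), u6→Out (4), u7→Out (5).
Cut capacity = 3 + 4 + 5 = 12.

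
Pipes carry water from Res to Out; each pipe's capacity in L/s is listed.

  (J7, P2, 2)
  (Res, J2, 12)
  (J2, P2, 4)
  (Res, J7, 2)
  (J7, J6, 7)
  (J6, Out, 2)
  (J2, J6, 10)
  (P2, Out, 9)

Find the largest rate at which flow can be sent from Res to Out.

Augment Res→J2→P2→Out: bottleneck 4, flow now 4.
Augment Res→J2→J6→Out: bottleneck 2, flow now 6.
Augment Res→J7→P2→Out: bottleneck 2, flow now 8.
No augmenting path remains; maximum flow = 8.
In the residual graph, reachable from Res: {Res, J2, J6}.
Min-cut edges: Res→J7 (2), J2→P2 (4), J6→Out (2); capacity 2 + 4 + 2 = 8.
This cut is saturated, so no flow can exceed 8.

8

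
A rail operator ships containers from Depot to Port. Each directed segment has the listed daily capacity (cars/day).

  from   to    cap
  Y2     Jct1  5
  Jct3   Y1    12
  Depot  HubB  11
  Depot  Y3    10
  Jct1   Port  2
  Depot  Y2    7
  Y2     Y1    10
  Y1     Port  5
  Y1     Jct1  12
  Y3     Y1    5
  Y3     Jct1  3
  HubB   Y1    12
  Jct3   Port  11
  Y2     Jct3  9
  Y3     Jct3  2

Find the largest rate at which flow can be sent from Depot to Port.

16

Augment Depot→HubB→Y1→Port: bottleneck 5, flow now 5.
Augment Depot→Y2→Jct1→Port: bottleneck 2, flow now 7.
Augment Depot→Y2→Jct3→Port: bottleneck 5, flow now 12.
Augment Depot→Y3→Jct3→Port: bottleneck 2, flow now 14.
Augment Depot→Y3→Jct1→Y2→Jct3→Port: bottleneck 2, flow now 16. (uses reverse residual edge)
No augmenting path remains; maximum flow = 16.
In the residual graph, reachable from Depot: {Depot, HubB, Y3, Y1, Jct1}.
Min-cut edges: Depot→Y2 (7), Y3→Jct3 (2), Y1→Port (5), Jct1→Port (2); capacity 7 + 2 + 5 + 2 = 16.
This cut is saturated, so no flow can exceed 16.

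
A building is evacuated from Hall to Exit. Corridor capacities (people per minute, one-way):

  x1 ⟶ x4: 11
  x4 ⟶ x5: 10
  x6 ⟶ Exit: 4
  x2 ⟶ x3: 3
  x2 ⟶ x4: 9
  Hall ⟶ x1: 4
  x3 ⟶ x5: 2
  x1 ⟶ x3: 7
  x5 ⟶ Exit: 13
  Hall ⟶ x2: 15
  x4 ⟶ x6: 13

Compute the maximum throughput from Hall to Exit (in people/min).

15

Augment Hall→x1→x3→x5→Exit: bottleneck 2, flow now 2.
Augment Hall→x1→x4→x5→Exit: bottleneck 2, flow now 4.
Augment Hall→x2→x4→x5→Exit: bottleneck 8, flow now 12.
Augment Hall→x2→x4→x6→Exit: bottleneck 1, flow now 13.
Augment Hall→x2→x3→x1→x4→x6→Exit: bottleneck 2, flow now 15. (uses reverse residual edge)
No augmenting path remains; maximum flow = 15.
In the residual graph, reachable from Hall: {Hall, x2, x3}.
Min-cut edges: Hall→x1 (4), x2→x4 (9), x3→x5 (2); capacity 4 + 9 + 2 = 15.
This cut is saturated, so no flow can exceed 15.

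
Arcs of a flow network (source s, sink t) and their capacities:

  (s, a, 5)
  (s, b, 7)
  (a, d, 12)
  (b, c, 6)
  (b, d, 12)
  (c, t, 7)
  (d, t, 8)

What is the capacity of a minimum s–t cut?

Augment s→a→d→t: bottleneck 5, flow now 5.
Augment s→b→c→t: bottleneck 6, flow now 11.
Augment s→b→d→t: bottleneck 1, flow now 12.
No augmenting path remains; maximum flow = 12.
By max-flow min-cut, the minimum cut capacity equals the max flow.
In the residual graph, reachable from s: {s}.
Min-cut edges: s→a (5), s→b (7); capacity 5 + 7 = 12.

12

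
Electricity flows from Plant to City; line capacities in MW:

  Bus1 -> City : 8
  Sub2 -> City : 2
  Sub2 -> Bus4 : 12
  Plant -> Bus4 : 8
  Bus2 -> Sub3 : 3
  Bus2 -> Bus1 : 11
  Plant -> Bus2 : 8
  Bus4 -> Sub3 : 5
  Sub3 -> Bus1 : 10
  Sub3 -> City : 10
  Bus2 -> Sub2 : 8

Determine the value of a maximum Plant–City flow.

13

Augment Plant→Bus4→Sub3→City: bottleneck 5, flow now 5.
Augment Plant→Bus2→Sub3→City: bottleneck 3, flow now 8.
Augment Plant→Bus2→Sub2→City: bottleneck 2, flow now 10.
Augment Plant→Bus2→Bus1→City: bottleneck 3, flow now 13.
No augmenting path remains; maximum flow = 13.
In the residual graph, reachable from Plant: {Plant, Bus4}.
Min-cut edges: Plant→Bus2 (8), Bus4→Sub3 (5); capacity 8 + 5 = 13.
This cut is saturated, so no flow can exceed 13.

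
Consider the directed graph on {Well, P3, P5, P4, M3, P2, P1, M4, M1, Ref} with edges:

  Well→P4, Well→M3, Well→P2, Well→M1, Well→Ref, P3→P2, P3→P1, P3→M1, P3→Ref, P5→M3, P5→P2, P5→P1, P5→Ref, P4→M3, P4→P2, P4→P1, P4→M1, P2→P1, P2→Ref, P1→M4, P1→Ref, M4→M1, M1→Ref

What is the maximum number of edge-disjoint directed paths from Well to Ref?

Assign every edge capacity 1; by Menger, the answer equals the max flow.
Path Well→Ref (+1); total 1.
Path Well→P2→Ref (+1); total 2.
Path Well→M1→Ref (+1); total 3.
Path Well→P4→P1→Ref (+1); total 4.
No residual Well→Ref path; max flow = 4.
Certifying cut of size 4: {Well→M1, Well→P2, Well→P4, Well→Ref}.

4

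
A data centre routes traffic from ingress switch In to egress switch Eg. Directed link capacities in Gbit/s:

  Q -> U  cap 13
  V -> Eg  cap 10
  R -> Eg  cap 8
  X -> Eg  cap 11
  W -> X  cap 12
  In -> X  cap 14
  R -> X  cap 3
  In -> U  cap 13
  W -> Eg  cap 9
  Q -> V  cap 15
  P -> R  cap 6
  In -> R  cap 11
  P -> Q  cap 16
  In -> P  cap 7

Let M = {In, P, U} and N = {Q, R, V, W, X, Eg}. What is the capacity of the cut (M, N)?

47

Edges leaving {In, P, U}: In→R (11), In→X (14), P→Q (16), P→R (6).
Cut capacity = 11 + 14 + 16 + 6 = 47.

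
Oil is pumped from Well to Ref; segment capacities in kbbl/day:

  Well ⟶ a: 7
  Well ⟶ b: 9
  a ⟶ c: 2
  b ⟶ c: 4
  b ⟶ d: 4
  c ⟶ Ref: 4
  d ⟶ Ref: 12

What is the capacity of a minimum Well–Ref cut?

8

Augment Well→a→c→Ref: bottleneck 2, flow now 2.
Augment Well→b→c→Ref: bottleneck 2, flow now 4.
Augment Well→b→d→Ref: bottleneck 4, flow now 8.
No augmenting path remains; maximum flow = 8.
By max-flow min-cut, the minimum cut capacity equals the max flow.
In the residual graph, reachable from Well: {Well, a, b, c}.
Min-cut edges: b→d (4), c→Ref (4); capacity 4 + 4 = 8.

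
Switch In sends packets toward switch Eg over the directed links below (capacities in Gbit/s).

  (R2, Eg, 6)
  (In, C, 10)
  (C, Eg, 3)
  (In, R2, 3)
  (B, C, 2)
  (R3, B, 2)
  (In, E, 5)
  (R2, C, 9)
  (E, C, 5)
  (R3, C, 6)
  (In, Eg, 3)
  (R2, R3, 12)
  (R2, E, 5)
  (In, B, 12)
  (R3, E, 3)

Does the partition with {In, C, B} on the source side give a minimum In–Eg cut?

No — its capacity is 14, but the minimum cut has capacity 9.

Given cut capacity: 3 + 5 + 3 + 3 = 14.
Augment In→Eg: bottleneck 3, flow now 3.
Augment In→R2→Eg: bottleneck 3, flow now 6.
Augment In→C→Eg: bottleneck 3, flow now 9.
No augmenting path remains; maximum flow = 9.
In the residual graph, reachable from In: {In, E, C, B}.
Min-cut edges: In→R2 (3), In→Eg (3), C→Eg (3); capacity 3 + 3 + 3 = 9.
Cut capacity 14 exceeds the max flow 9, so it is not minimum.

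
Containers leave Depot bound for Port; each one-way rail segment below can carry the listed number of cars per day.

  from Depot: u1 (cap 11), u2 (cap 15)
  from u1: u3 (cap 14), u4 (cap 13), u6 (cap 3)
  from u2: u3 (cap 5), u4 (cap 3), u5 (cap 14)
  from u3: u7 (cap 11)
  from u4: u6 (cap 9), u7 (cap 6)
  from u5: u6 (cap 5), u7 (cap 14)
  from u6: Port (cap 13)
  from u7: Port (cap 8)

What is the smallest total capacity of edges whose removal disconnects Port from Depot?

Augment Depot→u1→u6→Port: bottleneck 3, flow now 3.
Augment Depot→u1→u3→u7→Port: bottleneck 8, flow now 11.
Augment Depot→u2→u4→u6→Port: bottleneck 3, flow now 14.
Augment Depot→u2→u5→u6→Port: bottleneck 5, flow now 19.
Augment Depot→u2→u3→u1→u4→u6→Port: bottleneck 2, flow now 21. (uses reverse residual edge)
No augmenting path remains; maximum flow = 21.
By max-flow min-cut, the minimum cut capacity equals the max flow.
In the residual graph, reachable from Depot: {Depot, u1, u2, u3, u4, u5, u6, u7}.
Min-cut edges: u6→Port (13), u7→Port (8); capacity 13 + 8 = 21.

21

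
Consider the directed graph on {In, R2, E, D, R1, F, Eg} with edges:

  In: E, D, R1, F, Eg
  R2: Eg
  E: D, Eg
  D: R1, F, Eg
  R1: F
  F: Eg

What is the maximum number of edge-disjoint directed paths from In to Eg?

4

Assign every edge capacity 1; by Menger, the answer equals the max flow.
Path In→Eg (+1); total 1.
Path In→E→Eg (+1); total 2.
Path In→D→Eg (+1); total 3.
Path In→F→Eg (+1); total 4.
No residual In→Eg path; max flow = 4.
Certifying cut of size 4: {F→Eg, In→D, In→E, In→Eg}.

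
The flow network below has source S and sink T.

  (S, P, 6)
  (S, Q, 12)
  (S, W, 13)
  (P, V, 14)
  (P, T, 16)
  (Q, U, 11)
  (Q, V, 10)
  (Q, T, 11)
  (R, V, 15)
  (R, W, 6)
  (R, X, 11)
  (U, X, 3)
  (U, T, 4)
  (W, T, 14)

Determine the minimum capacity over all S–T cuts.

Augment S→P→T: bottleneck 6, flow now 6.
Augment S→Q→T: bottleneck 11, flow now 17.
Augment S→W→T: bottleneck 13, flow now 30.
Augment S→Q→U→T: bottleneck 1, flow now 31.
No augmenting path remains; maximum flow = 31.
By max-flow min-cut, the minimum cut capacity equals the max flow.
In the residual graph, reachable from S: {S}.
Min-cut edges: S→P (6), S→Q (12), S→W (13); capacity 6 + 12 + 13 = 31.

31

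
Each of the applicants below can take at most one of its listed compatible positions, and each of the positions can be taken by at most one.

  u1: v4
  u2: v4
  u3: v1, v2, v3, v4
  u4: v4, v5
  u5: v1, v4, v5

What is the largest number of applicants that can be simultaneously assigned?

Unit-capacity flow: source→left, listed edges, right→sink; max matching = max flow.
Augmenting path u1→v4 (+1); matched 1.
Augmenting path u3→v1 (+1); matched 2.
Augmenting path u4→v5 (+1); matched 3.
Augmenting path u5→v1→u3→v2 (+1); matched 4.
No augmenting path remains; maximum matching = 4.
König certificate: {u3, u4, u5, v4} is a vertex cover of size 4 (every listed pair touches it), so no matching can be larger.

4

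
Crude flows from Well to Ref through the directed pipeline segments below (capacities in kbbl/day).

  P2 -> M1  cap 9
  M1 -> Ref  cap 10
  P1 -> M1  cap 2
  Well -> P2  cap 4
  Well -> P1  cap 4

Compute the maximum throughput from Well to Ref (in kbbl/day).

Augment Well→P2→M1→Ref: bottleneck 4, flow now 4.
Augment Well→P1→M1→Ref: bottleneck 2, flow now 6.
No augmenting path remains; maximum flow = 6.
In the residual graph, reachable from Well: {Well, P1}.
Min-cut edges: Well→P2 (4), P1→M1 (2); capacity 4 + 2 = 6.
This cut is saturated, so no flow can exceed 6.

6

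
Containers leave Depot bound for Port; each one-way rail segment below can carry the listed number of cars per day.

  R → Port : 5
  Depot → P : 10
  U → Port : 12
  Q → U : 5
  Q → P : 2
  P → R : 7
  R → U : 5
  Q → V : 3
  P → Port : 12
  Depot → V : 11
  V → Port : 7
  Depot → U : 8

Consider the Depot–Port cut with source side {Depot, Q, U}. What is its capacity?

38

Edges leaving {Depot, Q, U}: Depot→P (10), Depot→V (11), Q→P (2), Q→V (3), U→Port (12).
Cut capacity = 10 + 11 + 2 + 3 + 12 = 38.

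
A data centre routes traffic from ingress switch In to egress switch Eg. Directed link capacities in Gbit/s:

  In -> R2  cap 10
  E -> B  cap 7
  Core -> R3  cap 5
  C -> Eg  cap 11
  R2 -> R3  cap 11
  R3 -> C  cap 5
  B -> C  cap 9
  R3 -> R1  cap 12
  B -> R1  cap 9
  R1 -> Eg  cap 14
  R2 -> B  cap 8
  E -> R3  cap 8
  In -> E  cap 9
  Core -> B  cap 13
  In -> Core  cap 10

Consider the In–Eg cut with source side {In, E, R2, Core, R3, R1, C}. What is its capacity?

53

Edges leaving {In, E, R2, Core, R3, R1, C}: E→B (7), R2→B (8), Core→B (13), R1→Eg (14), C→Eg (11).
Cut capacity = 7 + 8 + 13 + 14 + 11 = 53.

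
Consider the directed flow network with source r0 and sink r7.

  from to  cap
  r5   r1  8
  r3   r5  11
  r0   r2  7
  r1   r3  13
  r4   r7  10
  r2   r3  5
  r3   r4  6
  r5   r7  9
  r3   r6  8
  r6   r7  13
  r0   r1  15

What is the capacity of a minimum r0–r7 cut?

Augment r0→r1→r3→r4→r7: bottleneck 6, flow now 6.
Augment r0→r1→r3→r5→r7: bottleneck 7, flow now 13.
Augment r0→r2→r3→r5→r7: bottleneck 2, flow now 15.
Augment r0→r2→r3→r6→r7: bottleneck 3, flow now 18.
No augmenting path remains; maximum flow = 18.
By max-flow min-cut, the minimum cut capacity equals the max flow.
In the residual graph, reachable from r0: {r0, r1, r2}.
Min-cut edges: r1→r3 (13), r2→r3 (5); capacity 13 + 5 = 18.

18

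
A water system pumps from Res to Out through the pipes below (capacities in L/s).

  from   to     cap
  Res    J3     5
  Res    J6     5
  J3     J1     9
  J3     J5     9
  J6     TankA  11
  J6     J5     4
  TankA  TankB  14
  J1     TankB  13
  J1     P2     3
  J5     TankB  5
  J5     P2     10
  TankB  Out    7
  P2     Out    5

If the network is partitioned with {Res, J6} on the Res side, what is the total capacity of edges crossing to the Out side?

20

Edges leaving {Res, J6}: Res→J3 (5), J6→TankA (11), J6→J5 (4).
Cut capacity = 5 + 11 + 4 = 20.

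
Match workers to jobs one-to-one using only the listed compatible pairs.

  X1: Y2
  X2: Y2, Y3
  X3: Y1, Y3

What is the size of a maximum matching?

3

Unit-capacity flow: source→left, listed edges, right→sink; max matching = max flow.
Augmenting path X1→Y2 (+1); matched 1.
Augmenting path X2→Y3 (+1); matched 2.
Augmenting path X3→Y1 (+1); matched 3.
No augmenting path remains; maximum matching = 3.
König certificate: {X1, X2, X3} is a vertex cover of size 3 (every listed pair touches it), so no matching can be larger.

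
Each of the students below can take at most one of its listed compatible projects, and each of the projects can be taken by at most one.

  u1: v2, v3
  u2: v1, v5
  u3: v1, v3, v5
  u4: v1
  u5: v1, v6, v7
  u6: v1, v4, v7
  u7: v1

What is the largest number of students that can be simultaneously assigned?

6

Unit-capacity flow: source→left, listed edges, right→sink; max matching = max flow.
Augmenting path u1→v2 (+1); matched 1.
Augmenting path u2→v1 (+1); matched 2.
Augmenting path u3→v3 (+1); matched 3.
Augmenting path u5→v6 (+1); matched 4.
Augmenting path u6→v4 (+1); matched 5.
Augmenting path u4→v1→u2→v5 (+1); matched 6.
No augmenting path remains; maximum matching = 6.
König certificate: {u1, u2, u3, u5, u6, v1} is a vertex cover of size 6 (every listed pair touches it), so no matching can be larger.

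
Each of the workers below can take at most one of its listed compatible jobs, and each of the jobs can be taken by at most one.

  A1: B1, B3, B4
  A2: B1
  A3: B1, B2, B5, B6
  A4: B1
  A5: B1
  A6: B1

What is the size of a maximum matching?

Unit-capacity flow: source→left, listed edges, right→sink; max matching = max flow.
Augmenting path A1→B1 (+1); matched 1.
Augmenting path A3→B2 (+1); matched 2.
Augmenting path A2→B1→A1→B3 (+1); matched 3.
No augmenting path remains; maximum matching = 3.
König certificate: {A1, A3, B1} is a vertex cover of size 3 (every listed pair touches it), so no matching can be larger.

3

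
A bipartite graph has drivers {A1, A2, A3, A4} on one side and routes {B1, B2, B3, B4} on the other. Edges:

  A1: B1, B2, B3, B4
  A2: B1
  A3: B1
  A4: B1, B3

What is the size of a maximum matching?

Unit-capacity flow: source→left, listed edges, right→sink; max matching = max flow.
Augmenting path A1→B1 (+1); matched 1.
Augmenting path A4→B3 (+1); matched 2.
Augmenting path A2→B1→A1→B2 (+1); matched 3.
No augmenting path remains; maximum matching = 3.
König certificate: {A1, A4, B1} is a vertex cover of size 3 (every listed pair touches it), so no matching can be larger.

3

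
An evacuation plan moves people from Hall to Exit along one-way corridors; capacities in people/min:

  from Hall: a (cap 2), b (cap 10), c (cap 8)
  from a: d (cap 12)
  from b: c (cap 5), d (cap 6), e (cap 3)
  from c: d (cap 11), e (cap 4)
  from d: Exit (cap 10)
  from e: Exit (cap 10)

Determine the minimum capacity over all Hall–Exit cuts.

17

Augment Hall→a→d→Exit: bottleneck 2, flow now 2.
Augment Hall→b→d→Exit: bottleneck 6, flow now 8.
Augment Hall→b→e→Exit: bottleneck 3, flow now 11.
Augment Hall→c→d→Exit: bottleneck 2, flow now 13.
Augment Hall→c→e→Exit: bottleneck 4, flow now 17.
No augmenting path remains; maximum flow = 17.
By max-flow min-cut, the minimum cut capacity equals the max flow.
In the residual graph, reachable from Hall: {Hall, a, b, c, d}.
Min-cut edges: b→e (3), c→e (4), d→Exit (10); capacity 3 + 4 + 10 = 17.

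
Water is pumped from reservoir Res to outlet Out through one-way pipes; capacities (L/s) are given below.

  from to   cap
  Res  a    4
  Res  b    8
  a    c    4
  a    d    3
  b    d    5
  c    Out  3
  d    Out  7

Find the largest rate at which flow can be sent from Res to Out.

Augment Res→a→c→Out: bottleneck 3, flow now 3.
Augment Res→a→d→Out: bottleneck 1, flow now 4.
Augment Res→b→d→Out: bottleneck 5, flow now 9.
No augmenting path remains; maximum flow = 9.
In the residual graph, reachable from Res: {Res, b}.
Min-cut edges: Res→a (4), b→d (5); capacity 4 + 5 = 9.
This cut is saturated, so no flow can exceed 9.

9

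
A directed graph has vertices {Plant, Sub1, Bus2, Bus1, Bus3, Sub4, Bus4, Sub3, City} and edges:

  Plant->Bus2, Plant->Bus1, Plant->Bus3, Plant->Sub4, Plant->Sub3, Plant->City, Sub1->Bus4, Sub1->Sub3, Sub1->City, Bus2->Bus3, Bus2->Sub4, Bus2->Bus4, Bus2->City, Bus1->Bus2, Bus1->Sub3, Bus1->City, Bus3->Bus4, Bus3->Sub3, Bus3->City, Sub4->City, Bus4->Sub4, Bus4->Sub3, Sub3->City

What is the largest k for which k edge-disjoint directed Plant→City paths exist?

6

Assign every edge capacity 1; by Menger, the answer equals the max flow.
Path Plant→City (+1); total 1.
Path Plant→Bus2→City (+1); total 2.
Path Plant→Bus1→City (+1); total 3.
Path Plant→Bus3→City (+1); total 4.
Path Plant→Sub4→City (+1); total 5.
Path Plant→Sub3→City (+1); total 6.
No residual Plant→City path; max flow = 6.
Certifying cut of size 6: {Plant→Bus1, Plant→Bus2, Plant→Bus3, Plant→City, Plant→Sub3, Plant→Sub4}.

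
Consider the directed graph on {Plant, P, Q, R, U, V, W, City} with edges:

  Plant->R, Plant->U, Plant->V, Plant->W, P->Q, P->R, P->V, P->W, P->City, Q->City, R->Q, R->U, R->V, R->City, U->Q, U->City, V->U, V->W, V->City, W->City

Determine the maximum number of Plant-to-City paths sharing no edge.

4

Assign every edge capacity 1; by Menger, the answer equals the max flow.
Path Plant→R→City (+1); total 1.
Path Plant→U→City (+1); total 2.
Path Plant→V→City (+1); total 3.
Path Plant→W→City (+1); total 4.
No residual Plant→City path; max flow = 4.
Certifying cut of size 4: {Plant→R, Plant→U, Plant→V, Plant→W}.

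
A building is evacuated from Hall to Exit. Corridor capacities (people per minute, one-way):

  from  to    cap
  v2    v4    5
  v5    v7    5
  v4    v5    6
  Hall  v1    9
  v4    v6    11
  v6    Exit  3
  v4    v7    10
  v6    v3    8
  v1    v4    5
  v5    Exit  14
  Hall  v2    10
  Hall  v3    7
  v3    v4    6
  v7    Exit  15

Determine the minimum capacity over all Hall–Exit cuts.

Augment Hall→v1→v4→v5→Exit: bottleneck 5, flow now 5.
Augment Hall→v2→v4→v5→Exit: bottleneck 1, flow now 6.
Augment Hall→v2→v4→v6→Exit: bottleneck 3, flow now 9.
Augment Hall→v2→v4→v7→Exit: bottleneck 1, flow now 10.
Augment Hall→v3→v4→v7→Exit: bottleneck 6, flow now 16.
No augmenting path remains; maximum flow = 16.
By max-flow min-cut, the minimum cut capacity equals the max flow.
In the residual graph, reachable from Hall: {Hall, v1, v2, v3}.
Min-cut edges: v1→v4 (5), v2→v4 (5), v3→v4 (6); capacity 5 + 5 + 6 = 16.

16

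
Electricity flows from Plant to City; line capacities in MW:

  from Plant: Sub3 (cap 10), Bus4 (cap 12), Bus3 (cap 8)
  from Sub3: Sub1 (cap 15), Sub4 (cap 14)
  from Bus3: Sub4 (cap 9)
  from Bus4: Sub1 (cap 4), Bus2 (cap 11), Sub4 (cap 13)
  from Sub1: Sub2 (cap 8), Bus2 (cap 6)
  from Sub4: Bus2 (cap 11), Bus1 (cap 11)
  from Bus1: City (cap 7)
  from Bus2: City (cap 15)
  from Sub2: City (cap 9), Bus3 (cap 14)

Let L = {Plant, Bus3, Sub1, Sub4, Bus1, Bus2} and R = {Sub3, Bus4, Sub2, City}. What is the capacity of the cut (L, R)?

52

Edges leaving {Plant, Bus3, Sub1, Sub4, Bus1, Bus2}: Plant→Sub3 (10), Plant→Bus4 (12), Sub1→Sub2 (8), Bus1→City (7), Bus2→City (15).
Cut capacity = 10 + 12 + 8 + 7 + 15 = 52.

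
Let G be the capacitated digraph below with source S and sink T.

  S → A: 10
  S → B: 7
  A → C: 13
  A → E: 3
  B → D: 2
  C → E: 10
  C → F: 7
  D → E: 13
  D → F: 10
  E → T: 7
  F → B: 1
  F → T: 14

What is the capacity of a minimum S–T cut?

12

Augment S→A→E→T: bottleneck 3, flow now 3.
Augment S→A→C→E→T: bottleneck 4, flow now 7.
Augment S→A→C→F→T: bottleneck 3, flow now 10.
Augment S→B→D→F→T: bottleneck 2, flow now 12.
No augmenting path remains; maximum flow = 12.
By max-flow min-cut, the minimum cut capacity equals the max flow.
In the residual graph, reachable from S: {S, B}.
Min-cut edges: S→A (10), B→D (2); capacity 10 + 2 = 12.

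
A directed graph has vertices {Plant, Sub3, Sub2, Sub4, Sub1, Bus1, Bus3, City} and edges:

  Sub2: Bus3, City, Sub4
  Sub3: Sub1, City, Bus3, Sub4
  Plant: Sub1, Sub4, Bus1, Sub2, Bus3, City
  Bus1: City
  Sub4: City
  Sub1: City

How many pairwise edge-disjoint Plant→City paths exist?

5

Assign every edge capacity 1; by Menger, the answer equals the max flow.
Path Plant→City (+1); total 1.
Path Plant→Sub2→City (+1); total 2.
Path Plant→Sub4→City (+1); total 3.
Path Plant→Sub1→City (+1); total 4.
Path Plant→Bus1→City (+1); total 5.
No residual Plant→City path; max flow = 5.
Certifying cut of size 5: {Plant→Bus1, Plant→City, Plant→Sub1, Plant→Sub2, Plant→Sub4}.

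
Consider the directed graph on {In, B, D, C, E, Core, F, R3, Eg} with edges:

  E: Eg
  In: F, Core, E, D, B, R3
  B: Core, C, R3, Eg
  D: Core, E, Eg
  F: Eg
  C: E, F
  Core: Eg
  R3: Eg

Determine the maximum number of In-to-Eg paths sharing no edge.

6

Assign every edge capacity 1; by Menger, the answer equals the max flow.
Path In→B→Eg (+1); total 1.
Path In→D→Eg (+1); total 2.
Path In→E→Eg (+1); total 3.
Path In→Core→Eg (+1); total 4.
Path In→F→Eg (+1); total 5.
Path In→R3→Eg (+1); total 6.
No residual In→Eg path; max flow = 6.
Certifying cut of size 6: {In→B, In→Core, In→D, In→E, In→F, In→R3}.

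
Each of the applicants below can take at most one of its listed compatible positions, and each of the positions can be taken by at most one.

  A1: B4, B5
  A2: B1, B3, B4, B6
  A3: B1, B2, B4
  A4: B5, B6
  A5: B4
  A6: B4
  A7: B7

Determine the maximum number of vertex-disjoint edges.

6

Unit-capacity flow: source→left, listed edges, right→sink; max matching = max flow.
Augmenting path A1→B4 (+1); matched 1.
Augmenting path A2→B1 (+1); matched 2.
Augmenting path A3→B2 (+1); matched 3.
Augmenting path A4→B5 (+1); matched 4.
Augmenting path A7→B7 (+1); matched 5.
Augmenting path A5→B4→A1→B5→A4→B6 (+1); matched 6.
No augmenting path remains; maximum matching = 6.
König certificate: {A1, A2, A3, A4, A7, B4} is a vertex cover of size 6 (every listed pair touches it), so no matching can be larger.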